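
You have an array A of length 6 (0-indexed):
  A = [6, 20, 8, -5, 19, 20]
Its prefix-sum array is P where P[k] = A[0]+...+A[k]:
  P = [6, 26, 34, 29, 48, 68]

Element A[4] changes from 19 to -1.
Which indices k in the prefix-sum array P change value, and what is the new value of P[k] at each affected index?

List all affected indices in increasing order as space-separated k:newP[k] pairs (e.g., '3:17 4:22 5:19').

P[k] = A[0] + ... + A[k]
P[k] includes A[4] iff k >= 4
Affected indices: 4, 5, ..., 5; delta = -20
  P[4]: 48 + -20 = 28
  P[5]: 68 + -20 = 48

Answer: 4:28 5:48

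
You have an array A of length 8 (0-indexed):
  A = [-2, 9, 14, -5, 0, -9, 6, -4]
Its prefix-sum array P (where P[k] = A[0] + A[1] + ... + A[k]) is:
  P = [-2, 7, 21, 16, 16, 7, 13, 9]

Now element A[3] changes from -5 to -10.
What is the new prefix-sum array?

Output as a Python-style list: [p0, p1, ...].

Change: A[3] -5 -> -10, delta = -5
P[k] for k < 3: unchanged (A[3] not included)
P[k] for k >= 3: shift by delta = -5
  P[0] = -2 + 0 = -2
  P[1] = 7 + 0 = 7
  P[2] = 21 + 0 = 21
  P[3] = 16 + -5 = 11
  P[4] = 16 + -5 = 11
  P[5] = 7 + -5 = 2
  P[6] = 13 + -5 = 8
  P[7] = 9 + -5 = 4

Answer: [-2, 7, 21, 11, 11, 2, 8, 4]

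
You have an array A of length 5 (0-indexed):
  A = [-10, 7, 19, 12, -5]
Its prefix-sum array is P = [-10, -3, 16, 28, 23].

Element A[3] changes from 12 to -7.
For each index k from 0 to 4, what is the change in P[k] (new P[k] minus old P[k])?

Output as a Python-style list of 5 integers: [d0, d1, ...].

Element change: A[3] 12 -> -7, delta = -19
For k < 3: P[k] unchanged, delta_P[k] = 0
For k >= 3: P[k] shifts by exactly -19
Delta array: [0, 0, 0, -19, -19]

Answer: [0, 0, 0, -19, -19]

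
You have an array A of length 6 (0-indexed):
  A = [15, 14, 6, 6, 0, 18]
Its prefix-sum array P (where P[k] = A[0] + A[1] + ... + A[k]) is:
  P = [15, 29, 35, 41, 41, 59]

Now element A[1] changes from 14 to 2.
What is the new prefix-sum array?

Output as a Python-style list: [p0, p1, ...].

Answer: [15, 17, 23, 29, 29, 47]

Derivation:
Change: A[1] 14 -> 2, delta = -12
P[k] for k < 1: unchanged (A[1] not included)
P[k] for k >= 1: shift by delta = -12
  P[0] = 15 + 0 = 15
  P[1] = 29 + -12 = 17
  P[2] = 35 + -12 = 23
  P[3] = 41 + -12 = 29
  P[4] = 41 + -12 = 29
  P[5] = 59 + -12 = 47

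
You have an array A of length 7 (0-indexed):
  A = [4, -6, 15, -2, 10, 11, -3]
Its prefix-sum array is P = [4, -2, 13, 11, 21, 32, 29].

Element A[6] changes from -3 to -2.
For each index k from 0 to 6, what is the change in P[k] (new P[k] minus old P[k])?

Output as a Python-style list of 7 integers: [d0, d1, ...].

Element change: A[6] -3 -> -2, delta = 1
For k < 6: P[k] unchanged, delta_P[k] = 0
For k >= 6: P[k] shifts by exactly 1
Delta array: [0, 0, 0, 0, 0, 0, 1]

Answer: [0, 0, 0, 0, 0, 0, 1]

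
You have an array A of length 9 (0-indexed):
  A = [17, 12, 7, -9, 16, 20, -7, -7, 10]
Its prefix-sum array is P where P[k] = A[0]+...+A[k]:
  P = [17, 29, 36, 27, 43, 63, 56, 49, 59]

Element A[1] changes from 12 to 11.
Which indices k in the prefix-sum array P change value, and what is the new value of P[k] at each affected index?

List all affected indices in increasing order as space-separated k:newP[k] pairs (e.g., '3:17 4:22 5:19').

P[k] = A[0] + ... + A[k]
P[k] includes A[1] iff k >= 1
Affected indices: 1, 2, ..., 8; delta = -1
  P[1]: 29 + -1 = 28
  P[2]: 36 + -1 = 35
  P[3]: 27 + -1 = 26
  P[4]: 43 + -1 = 42
  P[5]: 63 + -1 = 62
  P[6]: 56 + -1 = 55
  P[7]: 49 + -1 = 48
  P[8]: 59 + -1 = 58

Answer: 1:28 2:35 3:26 4:42 5:62 6:55 7:48 8:58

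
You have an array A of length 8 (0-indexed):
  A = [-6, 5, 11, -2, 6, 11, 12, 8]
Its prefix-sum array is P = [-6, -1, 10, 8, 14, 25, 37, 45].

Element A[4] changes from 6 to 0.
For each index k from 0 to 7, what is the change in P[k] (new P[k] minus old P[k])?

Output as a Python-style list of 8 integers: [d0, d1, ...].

Element change: A[4] 6 -> 0, delta = -6
For k < 4: P[k] unchanged, delta_P[k] = 0
For k >= 4: P[k] shifts by exactly -6
Delta array: [0, 0, 0, 0, -6, -6, -6, -6]

Answer: [0, 0, 0, 0, -6, -6, -6, -6]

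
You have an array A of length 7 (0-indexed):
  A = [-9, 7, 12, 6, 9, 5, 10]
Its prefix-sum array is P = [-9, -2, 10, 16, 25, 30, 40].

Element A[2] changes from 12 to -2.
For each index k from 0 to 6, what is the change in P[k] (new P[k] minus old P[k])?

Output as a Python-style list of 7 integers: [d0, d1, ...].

Answer: [0, 0, -14, -14, -14, -14, -14]

Derivation:
Element change: A[2] 12 -> -2, delta = -14
For k < 2: P[k] unchanged, delta_P[k] = 0
For k >= 2: P[k] shifts by exactly -14
Delta array: [0, 0, -14, -14, -14, -14, -14]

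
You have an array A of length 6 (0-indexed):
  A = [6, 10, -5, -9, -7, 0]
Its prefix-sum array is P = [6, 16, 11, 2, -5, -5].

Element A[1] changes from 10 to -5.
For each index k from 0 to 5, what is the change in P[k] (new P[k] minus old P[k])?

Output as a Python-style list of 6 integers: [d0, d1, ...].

Element change: A[1] 10 -> -5, delta = -15
For k < 1: P[k] unchanged, delta_P[k] = 0
For k >= 1: P[k] shifts by exactly -15
Delta array: [0, -15, -15, -15, -15, -15]

Answer: [0, -15, -15, -15, -15, -15]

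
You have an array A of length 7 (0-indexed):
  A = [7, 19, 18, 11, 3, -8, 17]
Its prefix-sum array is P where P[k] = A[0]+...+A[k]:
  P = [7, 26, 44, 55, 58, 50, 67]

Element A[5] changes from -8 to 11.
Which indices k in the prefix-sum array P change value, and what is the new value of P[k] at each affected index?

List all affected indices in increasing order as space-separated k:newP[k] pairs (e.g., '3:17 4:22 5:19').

P[k] = A[0] + ... + A[k]
P[k] includes A[5] iff k >= 5
Affected indices: 5, 6, ..., 6; delta = 19
  P[5]: 50 + 19 = 69
  P[6]: 67 + 19 = 86

Answer: 5:69 6:86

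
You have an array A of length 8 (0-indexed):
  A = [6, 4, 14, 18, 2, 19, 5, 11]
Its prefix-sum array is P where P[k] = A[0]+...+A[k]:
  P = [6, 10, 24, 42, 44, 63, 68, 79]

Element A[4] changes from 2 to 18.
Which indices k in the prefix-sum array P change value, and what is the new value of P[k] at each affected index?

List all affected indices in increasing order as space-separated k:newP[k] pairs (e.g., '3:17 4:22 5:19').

P[k] = A[0] + ... + A[k]
P[k] includes A[4] iff k >= 4
Affected indices: 4, 5, ..., 7; delta = 16
  P[4]: 44 + 16 = 60
  P[5]: 63 + 16 = 79
  P[6]: 68 + 16 = 84
  P[7]: 79 + 16 = 95

Answer: 4:60 5:79 6:84 7:95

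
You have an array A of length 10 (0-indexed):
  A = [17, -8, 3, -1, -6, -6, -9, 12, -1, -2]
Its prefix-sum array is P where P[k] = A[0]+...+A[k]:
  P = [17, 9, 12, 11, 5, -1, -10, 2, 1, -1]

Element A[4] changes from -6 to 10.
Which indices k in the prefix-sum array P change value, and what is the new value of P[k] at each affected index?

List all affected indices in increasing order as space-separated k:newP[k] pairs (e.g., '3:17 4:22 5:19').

Answer: 4:21 5:15 6:6 7:18 8:17 9:15

Derivation:
P[k] = A[0] + ... + A[k]
P[k] includes A[4] iff k >= 4
Affected indices: 4, 5, ..., 9; delta = 16
  P[4]: 5 + 16 = 21
  P[5]: -1 + 16 = 15
  P[6]: -10 + 16 = 6
  P[7]: 2 + 16 = 18
  P[8]: 1 + 16 = 17
  P[9]: -1 + 16 = 15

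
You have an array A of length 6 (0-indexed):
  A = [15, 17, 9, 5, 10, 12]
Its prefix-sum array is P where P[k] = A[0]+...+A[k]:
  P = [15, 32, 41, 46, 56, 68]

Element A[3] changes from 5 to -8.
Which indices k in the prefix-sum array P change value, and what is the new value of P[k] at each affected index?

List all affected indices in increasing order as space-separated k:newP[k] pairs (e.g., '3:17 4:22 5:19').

P[k] = A[0] + ... + A[k]
P[k] includes A[3] iff k >= 3
Affected indices: 3, 4, ..., 5; delta = -13
  P[3]: 46 + -13 = 33
  P[4]: 56 + -13 = 43
  P[5]: 68 + -13 = 55

Answer: 3:33 4:43 5:55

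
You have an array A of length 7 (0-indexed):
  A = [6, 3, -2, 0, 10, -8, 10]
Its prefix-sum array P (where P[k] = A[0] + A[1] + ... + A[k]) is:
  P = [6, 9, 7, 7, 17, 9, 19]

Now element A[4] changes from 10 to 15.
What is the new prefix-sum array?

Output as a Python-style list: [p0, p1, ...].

Answer: [6, 9, 7, 7, 22, 14, 24]

Derivation:
Change: A[4] 10 -> 15, delta = 5
P[k] for k < 4: unchanged (A[4] not included)
P[k] for k >= 4: shift by delta = 5
  P[0] = 6 + 0 = 6
  P[1] = 9 + 0 = 9
  P[2] = 7 + 0 = 7
  P[3] = 7 + 0 = 7
  P[4] = 17 + 5 = 22
  P[5] = 9 + 5 = 14
  P[6] = 19 + 5 = 24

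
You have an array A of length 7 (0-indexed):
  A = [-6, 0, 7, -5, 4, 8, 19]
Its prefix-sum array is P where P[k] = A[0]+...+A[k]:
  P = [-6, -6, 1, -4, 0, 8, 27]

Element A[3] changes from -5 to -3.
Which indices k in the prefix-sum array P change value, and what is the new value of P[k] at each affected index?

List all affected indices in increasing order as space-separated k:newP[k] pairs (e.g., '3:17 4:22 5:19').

Answer: 3:-2 4:2 5:10 6:29

Derivation:
P[k] = A[0] + ... + A[k]
P[k] includes A[3] iff k >= 3
Affected indices: 3, 4, ..., 6; delta = 2
  P[3]: -4 + 2 = -2
  P[4]: 0 + 2 = 2
  P[5]: 8 + 2 = 10
  P[6]: 27 + 2 = 29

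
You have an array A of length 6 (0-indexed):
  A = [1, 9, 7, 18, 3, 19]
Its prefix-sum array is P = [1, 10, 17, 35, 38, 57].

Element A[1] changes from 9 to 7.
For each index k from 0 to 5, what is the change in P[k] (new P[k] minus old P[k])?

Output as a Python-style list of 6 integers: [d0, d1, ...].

Element change: A[1] 9 -> 7, delta = -2
For k < 1: P[k] unchanged, delta_P[k] = 0
For k >= 1: P[k] shifts by exactly -2
Delta array: [0, -2, -2, -2, -2, -2]

Answer: [0, -2, -2, -2, -2, -2]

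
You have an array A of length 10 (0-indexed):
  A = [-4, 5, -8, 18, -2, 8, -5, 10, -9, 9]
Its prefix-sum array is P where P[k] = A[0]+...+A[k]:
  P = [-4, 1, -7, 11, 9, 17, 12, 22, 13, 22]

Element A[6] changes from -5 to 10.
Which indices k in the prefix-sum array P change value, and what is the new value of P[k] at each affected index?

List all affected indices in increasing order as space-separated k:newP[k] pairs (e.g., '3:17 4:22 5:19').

P[k] = A[0] + ... + A[k]
P[k] includes A[6] iff k >= 6
Affected indices: 6, 7, ..., 9; delta = 15
  P[6]: 12 + 15 = 27
  P[7]: 22 + 15 = 37
  P[8]: 13 + 15 = 28
  P[9]: 22 + 15 = 37

Answer: 6:27 7:37 8:28 9:37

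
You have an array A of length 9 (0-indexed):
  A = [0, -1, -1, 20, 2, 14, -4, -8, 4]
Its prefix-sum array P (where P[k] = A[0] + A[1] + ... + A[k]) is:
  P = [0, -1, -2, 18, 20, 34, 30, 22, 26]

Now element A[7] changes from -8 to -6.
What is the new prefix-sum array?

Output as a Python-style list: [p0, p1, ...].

Answer: [0, -1, -2, 18, 20, 34, 30, 24, 28]

Derivation:
Change: A[7] -8 -> -6, delta = 2
P[k] for k < 7: unchanged (A[7] not included)
P[k] for k >= 7: shift by delta = 2
  P[0] = 0 + 0 = 0
  P[1] = -1 + 0 = -1
  P[2] = -2 + 0 = -2
  P[3] = 18 + 0 = 18
  P[4] = 20 + 0 = 20
  P[5] = 34 + 0 = 34
  P[6] = 30 + 0 = 30
  P[7] = 22 + 2 = 24
  P[8] = 26 + 2 = 28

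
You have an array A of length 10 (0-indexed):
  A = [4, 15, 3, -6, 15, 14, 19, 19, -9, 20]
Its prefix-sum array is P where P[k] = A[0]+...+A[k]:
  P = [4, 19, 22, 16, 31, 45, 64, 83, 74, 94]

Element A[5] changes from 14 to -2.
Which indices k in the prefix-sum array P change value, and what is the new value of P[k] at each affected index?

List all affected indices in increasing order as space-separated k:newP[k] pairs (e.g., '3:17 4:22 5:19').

Answer: 5:29 6:48 7:67 8:58 9:78

Derivation:
P[k] = A[0] + ... + A[k]
P[k] includes A[5] iff k >= 5
Affected indices: 5, 6, ..., 9; delta = -16
  P[5]: 45 + -16 = 29
  P[6]: 64 + -16 = 48
  P[7]: 83 + -16 = 67
  P[8]: 74 + -16 = 58
  P[9]: 94 + -16 = 78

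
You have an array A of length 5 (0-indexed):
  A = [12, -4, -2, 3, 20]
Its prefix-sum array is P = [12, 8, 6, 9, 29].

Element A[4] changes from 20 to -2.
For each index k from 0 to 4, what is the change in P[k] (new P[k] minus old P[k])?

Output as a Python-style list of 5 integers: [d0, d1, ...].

Answer: [0, 0, 0, 0, -22]

Derivation:
Element change: A[4] 20 -> -2, delta = -22
For k < 4: P[k] unchanged, delta_P[k] = 0
For k >= 4: P[k] shifts by exactly -22
Delta array: [0, 0, 0, 0, -22]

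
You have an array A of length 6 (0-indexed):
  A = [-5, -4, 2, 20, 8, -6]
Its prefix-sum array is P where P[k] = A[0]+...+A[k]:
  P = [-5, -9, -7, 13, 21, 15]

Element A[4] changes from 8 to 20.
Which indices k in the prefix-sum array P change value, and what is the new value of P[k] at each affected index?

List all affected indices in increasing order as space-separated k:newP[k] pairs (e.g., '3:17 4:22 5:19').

P[k] = A[0] + ... + A[k]
P[k] includes A[4] iff k >= 4
Affected indices: 4, 5, ..., 5; delta = 12
  P[4]: 21 + 12 = 33
  P[5]: 15 + 12 = 27

Answer: 4:33 5:27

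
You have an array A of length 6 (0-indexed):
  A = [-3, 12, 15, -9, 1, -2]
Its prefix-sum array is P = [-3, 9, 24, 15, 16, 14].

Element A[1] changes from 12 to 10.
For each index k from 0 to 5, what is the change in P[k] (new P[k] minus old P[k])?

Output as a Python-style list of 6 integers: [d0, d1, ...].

Answer: [0, -2, -2, -2, -2, -2]

Derivation:
Element change: A[1] 12 -> 10, delta = -2
For k < 1: P[k] unchanged, delta_P[k] = 0
For k >= 1: P[k] shifts by exactly -2
Delta array: [0, -2, -2, -2, -2, -2]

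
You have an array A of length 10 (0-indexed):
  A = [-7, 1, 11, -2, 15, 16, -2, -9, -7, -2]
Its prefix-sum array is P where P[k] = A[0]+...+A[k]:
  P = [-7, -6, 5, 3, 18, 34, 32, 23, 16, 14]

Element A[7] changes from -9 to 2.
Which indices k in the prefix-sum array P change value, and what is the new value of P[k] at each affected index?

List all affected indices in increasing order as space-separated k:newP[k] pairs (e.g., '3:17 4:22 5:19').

Answer: 7:34 8:27 9:25

Derivation:
P[k] = A[0] + ... + A[k]
P[k] includes A[7] iff k >= 7
Affected indices: 7, 8, ..., 9; delta = 11
  P[7]: 23 + 11 = 34
  P[8]: 16 + 11 = 27
  P[9]: 14 + 11 = 25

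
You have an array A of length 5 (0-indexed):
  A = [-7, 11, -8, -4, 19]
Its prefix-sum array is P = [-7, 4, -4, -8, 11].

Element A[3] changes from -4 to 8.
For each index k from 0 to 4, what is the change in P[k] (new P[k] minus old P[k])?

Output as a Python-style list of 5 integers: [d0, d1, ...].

Answer: [0, 0, 0, 12, 12]

Derivation:
Element change: A[3] -4 -> 8, delta = 12
For k < 3: P[k] unchanged, delta_P[k] = 0
For k >= 3: P[k] shifts by exactly 12
Delta array: [0, 0, 0, 12, 12]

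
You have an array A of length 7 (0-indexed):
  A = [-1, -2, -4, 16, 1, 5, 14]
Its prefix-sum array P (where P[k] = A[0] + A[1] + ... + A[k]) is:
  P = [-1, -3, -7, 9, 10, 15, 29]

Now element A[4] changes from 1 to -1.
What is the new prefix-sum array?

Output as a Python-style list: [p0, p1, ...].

Answer: [-1, -3, -7, 9, 8, 13, 27]

Derivation:
Change: A[4] 1 -> -1, delta = -2
P[k] for k < 4: unchanged (A[4] not included)
P[k] for k >= 4: shift by delta = -2
  P[0] = -1 + 0 = -1
  P[1] = -3 + 0 = -3
  P[2] = -7 + 0 = -7
  P[3] = 9 + 0 = 9
  P[4] = 10 + -2 = 8
  P[5] = 15 + -2 = 13
  P[6] = 29 + -2 = 27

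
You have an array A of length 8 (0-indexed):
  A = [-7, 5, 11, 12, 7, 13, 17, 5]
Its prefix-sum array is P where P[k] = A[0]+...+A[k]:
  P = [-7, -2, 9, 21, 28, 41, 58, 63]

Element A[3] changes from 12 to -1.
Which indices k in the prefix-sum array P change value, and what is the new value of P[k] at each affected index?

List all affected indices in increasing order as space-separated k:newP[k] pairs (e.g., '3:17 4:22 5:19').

P[k] = A[0] + ... + A[k]
P[k] includes A[3] iff k >= 3
Affected indices: 3, 4, ..., 7; delta = -13
  P[3]: 21 + -13 = 8
  P[4]: 28 + -13 = 15
  P[5]: 41 + -13 = 28
  P[6]: 58 + -13 = 45
  P[7]: 63 + -13 = 50

Answer: 3:8 4:15 5:28 6:45 7:50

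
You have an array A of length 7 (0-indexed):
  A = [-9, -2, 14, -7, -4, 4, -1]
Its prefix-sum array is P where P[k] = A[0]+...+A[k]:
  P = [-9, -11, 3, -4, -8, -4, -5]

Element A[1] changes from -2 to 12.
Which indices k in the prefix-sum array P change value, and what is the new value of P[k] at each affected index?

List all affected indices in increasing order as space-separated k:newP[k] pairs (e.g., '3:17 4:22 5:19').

Answer: 1:3 2:17 3:10 4:6 5:10 6:9

Derivation:
P[k] = A[0] + ... + A[k]
P[k] includes A[1] iff k >= 1
Affected indices: 1, 2, ..., 6; delta = 14
  P[1]: -11 + 14 = 3
  P[2]: 3 + 14 = 17
  P[3]: -4 + 14 = 10
  P[4]: -8 + 14 = 6
  P[5]: -4 + 14 = 10
  P[6]: -5 + 14 = 9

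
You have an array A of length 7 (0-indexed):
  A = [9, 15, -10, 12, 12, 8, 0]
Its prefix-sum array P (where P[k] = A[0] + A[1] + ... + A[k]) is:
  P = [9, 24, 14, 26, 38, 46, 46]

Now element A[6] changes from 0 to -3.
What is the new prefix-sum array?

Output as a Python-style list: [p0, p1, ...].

Answer: [9, 24, 14, 26, 38, 46, 43]

Derivation:
Change: A[6] 0 -> -3, delta = -3
P[k] for k < 6: unchanged (A[6] not included)
P[k] for k >= 6: shift by delta = -3
  P[0] = 9 + 0 = 9
  P[1] = 24 + 0 = 24
  P[2] = 14 + 0 = 14
  P[3] = 26 + 0 = 26
  P[4] = 38 + 0 = 38
  P[5] = 46 + 0 = 46
  P[6] = 46 + -3 = 43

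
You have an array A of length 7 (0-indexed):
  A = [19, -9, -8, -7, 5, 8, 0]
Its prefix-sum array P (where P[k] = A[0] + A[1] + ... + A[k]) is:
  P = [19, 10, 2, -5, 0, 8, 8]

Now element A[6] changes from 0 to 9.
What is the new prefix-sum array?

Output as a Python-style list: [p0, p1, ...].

Answer: [19, 10, 2, -5, 0, 8, 17]

Derivation:
Change: A[6] 0 -> 9, delta = 9
P[k] for k < 6: unchanged (A[6] not included)
P[k] for k >= 6: shift by delta = 9
  P[0] = 19 + 0 = 19
  P[1] = 10 + 0 = 10
  P[2] = 2 + 0 = 2
  P[3] = -5 + 0 = -5
  P[4] = 0 + 0 = 0
  P[5] = 8 + 0 = 8
  P[6] = 8 + 9 = 17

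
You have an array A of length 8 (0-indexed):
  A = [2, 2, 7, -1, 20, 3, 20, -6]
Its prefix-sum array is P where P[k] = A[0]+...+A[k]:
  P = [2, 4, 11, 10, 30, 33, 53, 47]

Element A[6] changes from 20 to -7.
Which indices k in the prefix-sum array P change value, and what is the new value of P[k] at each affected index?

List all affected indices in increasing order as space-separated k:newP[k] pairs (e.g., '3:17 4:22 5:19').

Answer: 6:26 7:20

Derivation:
P[k] = A[0] + ... + A[k]
P[k] includes A[6] iff k >= 6
Affected indices: 6, 7, ..., 7; delta = -27
  P[6]: 53 + -27 = 26
  P[7]: 47 + -27 = 20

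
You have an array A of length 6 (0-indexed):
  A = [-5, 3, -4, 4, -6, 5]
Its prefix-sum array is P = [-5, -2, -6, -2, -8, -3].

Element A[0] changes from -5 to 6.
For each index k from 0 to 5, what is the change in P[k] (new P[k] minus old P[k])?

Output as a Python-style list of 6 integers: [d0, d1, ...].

Element change: A[0] -5 -> 6, delta = 11
For k < 0: P[k] unchanged, delta_P[k] = 0
For k >= 0: P[k] shifts by exactly 11
Delta array: [11, 11, 11, 11, 11, 11]

Answer: [11, 11, 11, 11, 11, 11]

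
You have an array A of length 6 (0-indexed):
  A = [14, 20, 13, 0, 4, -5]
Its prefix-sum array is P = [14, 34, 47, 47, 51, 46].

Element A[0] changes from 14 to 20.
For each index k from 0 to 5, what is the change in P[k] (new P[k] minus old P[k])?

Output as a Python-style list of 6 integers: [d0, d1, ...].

Element change: A[0] 14 -> 20, delta = 6
For k < 0: P[k] unchanged, delta_P[k] = 0
For k >= 0: P[k] shifts by exactly 6
Delta array: [6, 6, 6, 6, 6, 6]

Answer: [6, 6, 6, 6, 6, 6]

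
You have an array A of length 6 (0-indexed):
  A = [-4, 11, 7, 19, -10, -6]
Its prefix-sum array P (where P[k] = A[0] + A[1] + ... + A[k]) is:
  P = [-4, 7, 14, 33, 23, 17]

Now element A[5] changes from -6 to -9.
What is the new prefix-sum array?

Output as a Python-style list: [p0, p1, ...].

Change: A[5] -6 -> -9, delta = -3
P[k] for k < 5: unchanged (A[5] not included)
P[k] for k >= 5: shift by delta = -3
  P[0] = -4 + 0 = -4
  P[1] = 7 + 0 = 7
  P[2] = 14 + 0 = 14
  P[3] = 33 + 0 = 33
  P[4] = 23 + 0 = 23
  P[5] = 17 + -3 = 14

Answer: [-4, 7, 14, 33, 23, 14]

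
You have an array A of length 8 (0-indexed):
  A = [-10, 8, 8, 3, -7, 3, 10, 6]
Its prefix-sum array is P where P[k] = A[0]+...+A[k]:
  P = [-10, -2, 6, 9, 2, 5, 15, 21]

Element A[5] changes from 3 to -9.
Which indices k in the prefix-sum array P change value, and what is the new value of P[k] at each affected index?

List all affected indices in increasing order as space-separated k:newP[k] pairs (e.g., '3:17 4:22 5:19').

Answer: 5:-7 6:3 7:9

Derivation:
P[k] = A[0] + ... + A[k]
P[k] includes A[5] iff k >= 5
Affected indices: 5, 6, ..., 7; delta = -12
  P[5]: 5 + -12 = -7
  P[6]: 15 + -12 = 3
  P[7]: 21 + -12 = 9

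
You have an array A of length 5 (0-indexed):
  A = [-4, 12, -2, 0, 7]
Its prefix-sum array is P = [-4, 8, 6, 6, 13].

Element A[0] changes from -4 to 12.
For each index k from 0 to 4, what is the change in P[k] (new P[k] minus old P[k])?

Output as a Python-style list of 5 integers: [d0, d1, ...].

Element change: A[0] -4 -> 12, delta = 16
For k < 0: P[k] unchanged, delta_P[k] = 0
For k >= 0: P[k] shifts by exactly 16
Delta array: [16, 16, 16, 16, 16]

Answer: [16, 16, 16, 16, 16]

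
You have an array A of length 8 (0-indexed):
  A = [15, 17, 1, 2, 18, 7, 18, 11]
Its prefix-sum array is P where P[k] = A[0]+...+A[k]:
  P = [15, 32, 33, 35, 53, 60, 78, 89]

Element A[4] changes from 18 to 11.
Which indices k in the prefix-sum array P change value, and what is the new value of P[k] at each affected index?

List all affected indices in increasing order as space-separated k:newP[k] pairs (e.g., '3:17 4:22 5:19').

P[k] = A[0] + ... + A[k]
P[k] includes A[4] iff k >= 4
Affected indices: 4, 5, ..., 7; delta = -7
  P[4]: 53 + -7 = 46
  P[5]: 60 + -7 = 53
  P[6]: 78 + -7 = 71
  P[7]: 89 + -7 = 82

Answer: 4:46 5:53 6:71 7:82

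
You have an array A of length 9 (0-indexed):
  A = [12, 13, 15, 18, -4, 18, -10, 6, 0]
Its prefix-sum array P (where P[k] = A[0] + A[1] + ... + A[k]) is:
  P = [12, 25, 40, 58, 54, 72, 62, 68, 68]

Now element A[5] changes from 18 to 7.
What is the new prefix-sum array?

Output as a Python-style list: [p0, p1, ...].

Change: A[5] 18 -> 7, delta = -11
P[k] for k < 5: unchanged (A[5] not included)
P[k] for k >= 5: shift by delta = -11
  P[0] = 12 + 0 = 12
  P[1] = 25 + 0 = 25
  P[2] = 40 + 0 = 40
  P[3] = 58 + 0 = 58
  P[4] = 54 + 0 = 54
  P[5] = 72 + -11 = 61
  P[6] = 62 + -11 = 51
  P[7] = 68 + -11 = 57
  P[8] = 68 + -11 = 57

Answer: [12, 25, 40, 58, 54, 61, 51, 57, 57]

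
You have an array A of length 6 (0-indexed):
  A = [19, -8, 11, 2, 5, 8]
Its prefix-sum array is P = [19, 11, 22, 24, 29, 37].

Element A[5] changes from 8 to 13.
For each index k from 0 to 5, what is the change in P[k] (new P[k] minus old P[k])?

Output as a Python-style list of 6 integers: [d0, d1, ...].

Element change: A[5] 8 -> 13, delta = 5
For k < 5: P[k] unchanged, delta_P[k] = 0
For k >= 5: P[k] shifts by exactly 5
Delta array: [0, 0, 0, 0, 0, 5]

Answer: [0, 0, 0, 0, 0, 5]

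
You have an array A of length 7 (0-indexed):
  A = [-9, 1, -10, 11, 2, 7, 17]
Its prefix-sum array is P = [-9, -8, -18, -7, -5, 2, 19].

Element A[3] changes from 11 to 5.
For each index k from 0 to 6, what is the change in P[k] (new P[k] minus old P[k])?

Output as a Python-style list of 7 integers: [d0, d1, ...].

Element change: A[3] 11 -> 5, delta = -6
For k < 3: P[k] unchanged, delta_P[k] = 0
For k >= 3: P[k] shifts by exactly -6
Delta array: [0, 0, 0, -6, -6, -6, -6]

Answer: [0, 0, 0, -6, -6, -6, -6]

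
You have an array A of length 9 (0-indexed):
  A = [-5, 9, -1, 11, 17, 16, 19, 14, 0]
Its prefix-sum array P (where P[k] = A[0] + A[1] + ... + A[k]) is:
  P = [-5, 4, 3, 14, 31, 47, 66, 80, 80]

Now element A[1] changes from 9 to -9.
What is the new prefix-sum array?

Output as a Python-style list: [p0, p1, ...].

Change: A[1] 9 -> -9, delta = -18
P[k] for k < 1: unchanged (A[1] not included)
P[k] for k >= 1: shift by delta = -18
  P[0] = -5 + 0 = -5
  P[1] = 4 + -18 = -14
  P[2] = 3 + -18 = -15
  P[3] = 14 + -18 = -4
  P[4] = 31 + -18 = 13
  P[5] = 47 + -18 = 29
  P[6] = 66 + -18 = 48
  P[7] = 80 + -18 = 62
  P[8] = 80 + -18 = 62

Answer: [-5, -14, -15, -4, 13, 29, 48, 62, 62]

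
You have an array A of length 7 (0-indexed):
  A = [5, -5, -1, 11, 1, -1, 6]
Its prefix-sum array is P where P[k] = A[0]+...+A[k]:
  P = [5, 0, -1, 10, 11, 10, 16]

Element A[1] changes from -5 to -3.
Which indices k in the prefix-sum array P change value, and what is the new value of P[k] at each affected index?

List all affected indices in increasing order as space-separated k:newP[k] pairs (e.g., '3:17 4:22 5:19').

P[k] = A[0] + ... + A[k]
P[k] includes A[1] iff k >= 1
Affected indices: 1, 2, ..., 6; delta = 2
  P[1]: 0 + 2 = 2
  P[2]: -1 + 2 = 1
  P[3]: 10 + 2 = 12
  P[4]: 11 + 2 = 13
  P[5]: 10 + 2 = 12
  P[6]: 16 + 2 = 18

Answer: 1:2 2:1 3:12 4:13 5:12 6:18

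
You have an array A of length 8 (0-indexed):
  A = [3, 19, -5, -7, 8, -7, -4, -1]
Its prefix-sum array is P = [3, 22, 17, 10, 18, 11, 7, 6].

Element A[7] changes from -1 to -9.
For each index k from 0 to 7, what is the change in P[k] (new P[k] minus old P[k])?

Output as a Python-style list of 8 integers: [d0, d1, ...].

Element change: A[7] -1 -> -9, delta = -8
For k < 7: P[k] unchanged, delta_P[k] = 0
For k >= 7: P[k] shifts by exactly -8
Delta array: [0, 0, 0, 0, 0, 0, 0, -8]

Answer: [0, 0, 0, 0, 0, 0, 0, -8]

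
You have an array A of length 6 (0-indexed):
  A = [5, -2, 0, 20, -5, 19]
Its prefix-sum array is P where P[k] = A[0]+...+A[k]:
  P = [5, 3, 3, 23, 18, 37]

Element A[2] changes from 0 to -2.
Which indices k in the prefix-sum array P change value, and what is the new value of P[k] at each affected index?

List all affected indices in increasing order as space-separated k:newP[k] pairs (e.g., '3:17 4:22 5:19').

Answer: 2:1 3:21 4:16 5:35

Derivation:
P[k] = A[0] + ... + A[k]
P[k] includes A[2] iff k >= 2
Affected indices: 2, 3, ..., 5; delta = -2
  P[2]: 3 + -2 = 1
  P[3]: 23 + -2 = 21
  P[4]: 18 + -2 = 16
  P[5]: 37 + -2 = 35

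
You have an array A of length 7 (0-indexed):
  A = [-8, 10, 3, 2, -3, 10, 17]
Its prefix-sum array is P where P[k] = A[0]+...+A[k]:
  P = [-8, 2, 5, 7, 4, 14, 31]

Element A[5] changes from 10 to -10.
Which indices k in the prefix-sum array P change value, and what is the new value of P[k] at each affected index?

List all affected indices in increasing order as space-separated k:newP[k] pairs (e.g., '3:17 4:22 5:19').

P[k] = A[0] + ... + A[k]
P[k] includes A[5] iff k >= 5
Affected indices: 5, 6, ..., 6; delta = -20
  P[5]: 14 + -20 = -6
  P[6]: 31 + -20 = 11

Answer: 5:-6 6:11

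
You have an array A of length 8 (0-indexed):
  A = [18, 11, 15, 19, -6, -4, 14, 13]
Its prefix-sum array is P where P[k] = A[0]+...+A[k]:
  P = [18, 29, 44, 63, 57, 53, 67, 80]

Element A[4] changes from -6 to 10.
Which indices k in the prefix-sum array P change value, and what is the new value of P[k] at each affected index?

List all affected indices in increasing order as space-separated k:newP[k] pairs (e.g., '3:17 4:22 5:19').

Answer: 4:73 5:69 6:83 7:96

Derivation:
P[k] = A[0] + ... + A[k]
P[k] includes A[4] iff k >= 4
Affected indices: 4, 5, ..., 7; delta = 16
  P[4]: 57 + 16 = 73
  P[5]: 53 + 16 = 69
  P[6]: 67 + 16 = 83
  P[7]: 80 + 16 = 96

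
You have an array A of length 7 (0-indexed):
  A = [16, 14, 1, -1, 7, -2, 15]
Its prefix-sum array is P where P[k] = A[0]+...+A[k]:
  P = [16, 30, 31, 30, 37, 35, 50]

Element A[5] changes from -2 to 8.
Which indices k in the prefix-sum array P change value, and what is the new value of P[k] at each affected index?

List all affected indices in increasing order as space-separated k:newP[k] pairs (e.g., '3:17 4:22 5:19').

Answer: 5:45 6:60

Derivation:
P[k] = A[0] + ... + A[k]
P[k] includes A[5] iff k >= 5
Affected indices: 5, 6, ..., 6; delta = 10
  P[5]: 35 + 10 = 45
  P[6]: 50 + 10 = 60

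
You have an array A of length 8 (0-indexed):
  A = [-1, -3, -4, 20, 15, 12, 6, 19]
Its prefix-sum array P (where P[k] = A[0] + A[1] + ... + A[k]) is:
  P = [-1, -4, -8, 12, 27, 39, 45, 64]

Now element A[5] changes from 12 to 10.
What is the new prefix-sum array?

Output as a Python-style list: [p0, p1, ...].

Change: A[5] 12 -> 10, delta = -2
P[k] for k < 5: unchanged (A[5] not included)
P[k] for k >= 5: shift by delta = -2
  P[0] = -1 + 0 = -1
  P[1] = -4 + 0 = -4
  P[2] = -8 + 0 = -8
  P[3] = 12 + 0 = 12
  P[4] = 27 + 0 = 27
  P[5] = 39 + -2 = 37
  P[6] = 45 + -2 = 43
  P[7] = 64 + -2 = 62

Answer: [-1, -4, -8, 12, 27, 37, 43, 62]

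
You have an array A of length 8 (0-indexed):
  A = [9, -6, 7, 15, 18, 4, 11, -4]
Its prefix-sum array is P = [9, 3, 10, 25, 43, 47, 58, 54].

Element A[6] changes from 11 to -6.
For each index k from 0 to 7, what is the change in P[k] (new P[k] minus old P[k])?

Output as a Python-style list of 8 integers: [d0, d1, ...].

Answer: [0, 0, 0, 0, 0, 0, -17, -17]

Derivation:
Element change: A[6] 11 -> -6, delta = -17
For k < 6: P[k] unchanged, delta_P[k] = 0
For k >= 6: P[k] shifts by exactly -17
Delta array: [0, 0, 0, 0, 0, 0, -17, -17]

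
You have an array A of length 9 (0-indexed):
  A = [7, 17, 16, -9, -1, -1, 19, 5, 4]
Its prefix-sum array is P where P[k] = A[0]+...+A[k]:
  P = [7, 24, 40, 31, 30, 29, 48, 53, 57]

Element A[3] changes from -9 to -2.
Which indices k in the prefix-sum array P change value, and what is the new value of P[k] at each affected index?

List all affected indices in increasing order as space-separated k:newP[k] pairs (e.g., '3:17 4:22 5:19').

P[k] = A[0] + ... + A[k]
P[k] includes A[3] iff k >= 3
Affected indices: 3, 4, ..., 8; delta = 7
  P[3]: 31 + 7 = 38
  P[4]: 30 + 7 = 37
  P[5]: 29 + 7 = 36
  P[6]: 48 + 7 = 55
  P[7]: 53 + 7 = 60
  P[8]: 57 + 7 = 64

Answer: 3:38 4:37 5:36 6:55 7:60 8:64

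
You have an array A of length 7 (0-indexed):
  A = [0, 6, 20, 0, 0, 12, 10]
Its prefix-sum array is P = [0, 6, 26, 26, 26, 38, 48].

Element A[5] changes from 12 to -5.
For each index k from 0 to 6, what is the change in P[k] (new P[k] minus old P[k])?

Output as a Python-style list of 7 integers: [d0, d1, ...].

Element change: A[5] 12 -> -5, delta = -17
For k < 5: P[k] unchanged, delta_P[k] = 0
For k >= 5: P[k] shifts by exactly -17
Delta array: [0, 0, 0, 0, 0, -17, -17]

Answer: [0, 0, 0, 0, 0, -17, -17]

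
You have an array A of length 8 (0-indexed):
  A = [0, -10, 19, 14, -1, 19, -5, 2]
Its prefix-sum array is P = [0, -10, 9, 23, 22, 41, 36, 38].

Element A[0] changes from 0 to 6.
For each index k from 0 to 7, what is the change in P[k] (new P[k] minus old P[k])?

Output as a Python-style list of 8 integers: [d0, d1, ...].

Answer: [6, 6, 6, 6, 6, 6, 6, 6]

Derivation:
Element change: A[0] 0 -> 6, delta = 6
For k < 0: P[k] unchanged, delta_P[k] = 0
For k >= 0: P[k] shifts by exactly 6
Delta array: [6, 6, 6, 6, 6, 6, 6, 6]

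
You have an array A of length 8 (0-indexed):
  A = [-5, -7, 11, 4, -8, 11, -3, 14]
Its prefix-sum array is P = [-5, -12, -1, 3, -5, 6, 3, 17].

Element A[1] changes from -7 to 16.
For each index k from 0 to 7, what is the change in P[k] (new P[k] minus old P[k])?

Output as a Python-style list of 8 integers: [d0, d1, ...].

Answer: [0, 23, 23, 23, 23, 23, 23, 23]

Derivation:
Element change: A[1] -7 -> 16, delta = 23
For k < 1: P[k] unchanged, delta_P[k] = 0
For k >= 1: P[k] shifts by exactly 23
Delta array: [0, 23, 23, 23, 23, 23, 23, 23]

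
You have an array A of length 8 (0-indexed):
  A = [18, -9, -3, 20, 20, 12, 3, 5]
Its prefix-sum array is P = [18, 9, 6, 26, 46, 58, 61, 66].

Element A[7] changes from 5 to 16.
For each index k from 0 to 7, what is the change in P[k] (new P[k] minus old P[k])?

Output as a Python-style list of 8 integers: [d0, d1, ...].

Element change: A[7] 5 -> 16, delta = 11
For k < 7: P[k] unchanged, delta_P[k] = 0
For k >= 7: P[k] shifts by exactly 11
Delta array: [0, 0, 0, 0, 0, 0, 0, 11]

Answer: [0, 0, 0, 0, 0, 0, 0, 11]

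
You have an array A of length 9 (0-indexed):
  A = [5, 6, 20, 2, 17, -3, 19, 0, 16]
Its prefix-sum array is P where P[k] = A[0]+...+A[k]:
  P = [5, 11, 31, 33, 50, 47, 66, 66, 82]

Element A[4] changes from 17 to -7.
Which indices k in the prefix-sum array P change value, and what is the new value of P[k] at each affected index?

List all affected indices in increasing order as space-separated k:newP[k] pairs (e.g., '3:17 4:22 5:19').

P[k] = A[0] + ... + A[k]
P[k] includes A[4] iff k >= 4
Affected indices: 4, 5, ..., 8; delta = -24
  P[4]: 50 + -24 = 26
  P[5]: 47 + -24 = 23
  P[6]: 66 + -24 = 42
  P[7]: 66 + -24 = 42
  P[8]: 82 + -24 = 58

Answer: 4:26 5:23 6:42 7:42 8:58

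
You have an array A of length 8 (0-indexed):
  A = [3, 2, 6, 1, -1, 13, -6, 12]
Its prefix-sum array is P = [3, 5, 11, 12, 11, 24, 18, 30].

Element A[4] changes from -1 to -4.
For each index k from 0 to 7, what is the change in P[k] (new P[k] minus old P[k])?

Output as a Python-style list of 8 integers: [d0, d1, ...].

Element change: A[4] -1 -> -4, delta = -3
For k < 4: P[k] unchanged, delta_P[k] = 0
For k >= 4: P[k] shifts by exactly -3
Delta array: [0, 0, 0, 0, -3, -3, -3, -3]

Answer: [0, 0, 0, 0, -3, -3, -3, -3]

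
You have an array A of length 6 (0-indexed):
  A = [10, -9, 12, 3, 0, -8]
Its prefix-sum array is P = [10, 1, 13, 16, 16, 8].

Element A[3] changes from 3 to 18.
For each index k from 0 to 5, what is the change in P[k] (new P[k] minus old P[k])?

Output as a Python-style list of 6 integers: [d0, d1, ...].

Element change: A[3] 3 -> 18, delta = 15
For k < 3: P[k] unchanged, delta_P[k] = 0
For k >= 3: P[k] shifts by exactly 15
Delta array: [0, 0, 0, 15, 15, 15]

Answer: [0, 0, 0, 15, 15, 15]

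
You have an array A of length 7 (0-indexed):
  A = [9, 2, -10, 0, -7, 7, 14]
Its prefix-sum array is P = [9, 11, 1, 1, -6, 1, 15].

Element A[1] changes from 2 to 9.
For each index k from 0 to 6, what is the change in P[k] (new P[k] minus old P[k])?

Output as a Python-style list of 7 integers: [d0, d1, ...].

Element change: A[1] 2 -> 9, delta = 7
For k < 1: P[k] unchanged, delta_P[k] = 0
For k >= 1: P[k] shifts by exactly 7
Delta array: [0, 7, 7, 7, 7, 7, 7]

Answer: [0, 7, 7, 7, 7, 7, 7]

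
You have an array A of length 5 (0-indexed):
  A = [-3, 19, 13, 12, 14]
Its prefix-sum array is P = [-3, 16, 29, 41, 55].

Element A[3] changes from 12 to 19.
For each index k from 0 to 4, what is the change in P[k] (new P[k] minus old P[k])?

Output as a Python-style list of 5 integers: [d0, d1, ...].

Answer: [0, 0, 0, 7, 7]

Derivation:
Element change: A[3] 12 -> 19, delta = 7
For k < 3: P[k] unchanged, delta_P[k] = 0
For k >= 3: P[k] shifts by exactly 7
Delta array: [0, 0, 0, 7, 7]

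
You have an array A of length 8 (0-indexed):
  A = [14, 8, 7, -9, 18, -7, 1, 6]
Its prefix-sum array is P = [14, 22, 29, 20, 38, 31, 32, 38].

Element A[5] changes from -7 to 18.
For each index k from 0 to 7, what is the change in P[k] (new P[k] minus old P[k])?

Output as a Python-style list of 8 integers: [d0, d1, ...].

Answer: [0, 0, 0, 0, 0, 25, 25, 25]

Derivation:
Element change: A[5] -7 -> 18, delta = 25
For k < 5: P[k] unchanged, delta_P[k] = 0
For k >= 5: P[k] shifts by exactly 25
Delta array: [0, 0, 0, 0, 0, 25, 25, 25]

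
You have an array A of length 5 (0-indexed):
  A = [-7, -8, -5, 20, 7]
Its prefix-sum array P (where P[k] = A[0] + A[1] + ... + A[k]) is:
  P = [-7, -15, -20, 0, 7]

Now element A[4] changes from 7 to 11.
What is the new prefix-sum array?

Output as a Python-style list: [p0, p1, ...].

Change: A[4] 7 -> 11, delta = 4
P[k] for k < 4: unchanged (A[4] not included)
P[k] for k >= 4: shift by delta = 4
  P[0] = -7 + 0 = -7
  P[1] = -15 + 0 = -15
  P[2] = -20 + 0 = -20
  P[3] = 0 + 0 = 0
  P[4] = 7 + 4 = 11

Answer: [-7, -15, -20, 0, 11]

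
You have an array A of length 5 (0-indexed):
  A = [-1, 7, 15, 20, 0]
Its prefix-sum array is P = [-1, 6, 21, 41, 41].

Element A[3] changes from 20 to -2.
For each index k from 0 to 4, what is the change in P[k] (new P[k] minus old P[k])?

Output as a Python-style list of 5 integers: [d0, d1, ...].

Answer: [0, 0, 0, -22, -22]

Derivation:
Element change: A[3] 20 -> -2, delta = -22
For k < 3: P[k] unchanged, delta_P[k] = 0
For k >= 3: P[k] shifts by exactly -22
Delta array: [0, 0, 0, -22, -22]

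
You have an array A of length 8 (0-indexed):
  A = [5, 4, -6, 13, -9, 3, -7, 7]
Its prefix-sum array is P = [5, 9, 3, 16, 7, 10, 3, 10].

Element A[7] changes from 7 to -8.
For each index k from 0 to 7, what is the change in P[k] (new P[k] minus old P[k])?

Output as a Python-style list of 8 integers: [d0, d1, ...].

Answer: [0, 0, 0, 0, 0, 0, 0, -15]

Derivation:
Element change: A[7] 7 -> -8, delta = -15
For k < 7: P[k] unchanged, delta_P[k] = 0
For k >= 7: P[k] shifts by exactly -15
Delta array: [0, 0, 0, 0, 0, 0, 0, -15]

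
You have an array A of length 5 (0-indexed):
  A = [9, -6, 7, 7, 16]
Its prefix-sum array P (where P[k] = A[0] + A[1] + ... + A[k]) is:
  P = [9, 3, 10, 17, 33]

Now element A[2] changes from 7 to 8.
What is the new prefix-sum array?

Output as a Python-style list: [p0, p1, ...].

Answer: [9, 3, 11, 18, 34]

Derivation:
Change: A[2] 7 -> 8, delta = 1
P[k] for k < 2: unchanged (A[2] not included)
P[k] for k >= 2: shift by delta = 1
  P[0] = 9 + 0 = 9
  P[1] = 3 + 0 = 3
  P[2] = 10 + 1 = 11
  P[3] = 17 + 1 = 18
  P[4] = 33 + 1 = 34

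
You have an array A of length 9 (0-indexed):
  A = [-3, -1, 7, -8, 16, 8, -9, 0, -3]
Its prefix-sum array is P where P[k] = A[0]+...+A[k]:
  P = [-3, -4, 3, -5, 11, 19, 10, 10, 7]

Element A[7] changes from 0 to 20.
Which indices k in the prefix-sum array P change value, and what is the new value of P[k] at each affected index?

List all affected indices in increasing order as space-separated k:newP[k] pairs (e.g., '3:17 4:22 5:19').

P[k] = A[0] + ... + A[k]
P[k] includes A[7] iff k >= 7
Affected indices: 7, 8, ..., 8; delta = 20
  P[7]: 10 + 20 = 30
  P[8]: 7 + 20 = 27

Answer: 7:30 8:27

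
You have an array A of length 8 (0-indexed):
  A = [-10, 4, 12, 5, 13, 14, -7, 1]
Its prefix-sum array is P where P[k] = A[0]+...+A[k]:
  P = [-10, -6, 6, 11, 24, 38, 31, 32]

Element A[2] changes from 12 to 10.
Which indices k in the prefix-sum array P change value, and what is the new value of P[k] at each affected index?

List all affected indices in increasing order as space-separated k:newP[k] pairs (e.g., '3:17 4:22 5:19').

Answer: 2:4 3:9 4:22 5:36 6:29 7:30

Derivation:
P[k] = A[0] + ... + A[k]
P[k] includes A[2] iff k >= 2
Affected indices: 2, 3, ..., 7; delta = -2
  P[2]: 6 + -2 = 4
  P[3]: 11 + -2 = 9
  P[4]: 24 + -2 = 22
  P[5]: 38 + -2 = 36
  P[6]: 31 + -2 = 29
  P[7]: 32 + -2 = 30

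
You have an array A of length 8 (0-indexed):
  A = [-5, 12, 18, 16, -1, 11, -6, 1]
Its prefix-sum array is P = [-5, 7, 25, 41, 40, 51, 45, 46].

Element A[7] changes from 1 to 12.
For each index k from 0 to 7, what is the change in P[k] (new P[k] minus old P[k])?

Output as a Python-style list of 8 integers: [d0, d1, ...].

Element change: A[7] 1 -> 12, delta = 11
For k < 7: P[k] unchanged, delta_P[k] = 0
For k >= 7: P[k] shifts by exactly 11
Delta array: [0, 0, 0, 0, 0, 0, 0, 11]

Answer: [0, 0, 0, 0, 0, 0, 0, 11]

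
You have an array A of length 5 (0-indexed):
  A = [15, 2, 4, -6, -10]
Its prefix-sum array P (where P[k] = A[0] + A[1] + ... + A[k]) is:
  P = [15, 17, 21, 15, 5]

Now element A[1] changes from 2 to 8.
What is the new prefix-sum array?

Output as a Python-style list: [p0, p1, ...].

Answer: [15, 23, 27, 21, 11]

Derivation:
Change: A[1] 2 -> 8, delta = 6
P[k] for k < 1: unchanged (A[1] not included)
P[k] for k >= 1: shift by delta = 6
  P[0] = 15 + 0 = 15
  P[1] = 17 + 6 = 23
  P[2] = 21 + 6 = 27
  P[3] = 15 + 6 = 21
  P[4] = 5 + 6 = 11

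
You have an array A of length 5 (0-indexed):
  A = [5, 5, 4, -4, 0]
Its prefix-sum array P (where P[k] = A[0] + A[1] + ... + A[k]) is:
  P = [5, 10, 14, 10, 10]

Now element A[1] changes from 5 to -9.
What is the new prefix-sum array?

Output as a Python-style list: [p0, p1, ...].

Answer: [5, -4, 0, -4, -4]

Derivation:
Change: A[1] 5 -> -9, delta = -14
P[k] for k < 1: unchanged (A[1] not included)
P[k] for k >= 1: shift by delta = -14
  P[0] = 5 + 0 = 5
  P[1] = 10 + -14 = -4
  P[2] = 14 + -14 = 0
  P[3] = 10 + -14 = -4
  P[4] = 10 + -14 = -4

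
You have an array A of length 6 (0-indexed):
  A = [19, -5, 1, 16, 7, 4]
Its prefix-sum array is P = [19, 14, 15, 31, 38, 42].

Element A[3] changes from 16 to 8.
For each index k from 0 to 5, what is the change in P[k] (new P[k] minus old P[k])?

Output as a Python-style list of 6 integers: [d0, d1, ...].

Element change: A[3] 16 -> 8, delta = -8
For k < 3: P[k] unchanged, delta_P[k] = 0
For k >= 3: P[k] shifts by exactly -8
Delta array: [0, 0, 0, -8, -8, -8]

Answer: [0, 0, 0, -8, -8, -8]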